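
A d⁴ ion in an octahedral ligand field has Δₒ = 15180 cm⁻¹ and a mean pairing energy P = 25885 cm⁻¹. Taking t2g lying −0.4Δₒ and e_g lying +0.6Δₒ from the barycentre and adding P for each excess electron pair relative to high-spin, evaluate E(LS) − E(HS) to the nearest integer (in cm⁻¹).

10705

In the high-spin limit (t2g^3 e_g^1) the orbital term is -0.6Δₒ = -9108 cm⁻¹, with no excess pairing.
Low-spin: t2g^4 e_g^0, orbital CFSE = -1.6Δₒ = -24288 cm⁻¹; plus 1 excess pair × P = +25885 cm⁻¹; total 1597 cm⁻¹.
Thus E(LS) − E(HS) = 10705 cm⁻¹.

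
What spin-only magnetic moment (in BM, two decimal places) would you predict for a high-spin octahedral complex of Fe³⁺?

Fe is in group 8, so Fe³⁺ is d⁵ (8 − 3 = 5).
Configuration: t2g^3 e_g^2 → 5 unpaired electrons.
μ(spin-only) = √[5(5+2)] = √35 ≈ 5.92 BM.

5.92 BM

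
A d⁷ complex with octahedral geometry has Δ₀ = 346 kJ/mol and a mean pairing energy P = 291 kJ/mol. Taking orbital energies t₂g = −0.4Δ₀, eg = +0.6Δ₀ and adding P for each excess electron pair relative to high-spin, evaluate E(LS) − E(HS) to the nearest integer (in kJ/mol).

-55

In the high-spin limit (t₂g⁵ eg²) the orbital term is -0.8Δ₀ = -277 kJ/mol, with no excess pairing.
Low-spin: t₂g⁶ eg¹, orbital CFSE = -1.8Δ₀ = -623 kJ/mol; plus 1 excess pair × P = +291 kJ/mol; total -332 kJ/mol.
E(LS) − E(HS) = -332 − (-277) = -55 kJ/mol.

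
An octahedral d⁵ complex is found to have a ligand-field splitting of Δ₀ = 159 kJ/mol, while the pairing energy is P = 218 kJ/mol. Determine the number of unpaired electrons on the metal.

5

Here Δ₀ < P (159 < 218), so the high-spin state is favoured.
That gives t2g^3 e_g^2.
Unpaired electrons: 5.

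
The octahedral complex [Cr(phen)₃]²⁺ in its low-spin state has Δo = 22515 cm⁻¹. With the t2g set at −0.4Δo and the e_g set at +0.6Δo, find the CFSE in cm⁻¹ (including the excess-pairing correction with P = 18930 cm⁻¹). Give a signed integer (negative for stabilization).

phen is neutral, so the +2 overall charge sits on Cr: oxidation state +2.
Cr²⁺: group 6, so d-count = 6 − 2 = 4.
The d⁴ electrons fill as t2g^4 e_g^0.
The orbital stabilization is -1.6Δo = -1.6 × 22515 = -36024 cm⁻¹.
Relative to high-spin t2g^3 e_g^1 (0 paired), the low-spin configuration has 1 additional pair, contributing +1 × 18930 = +18930 cm⁻¹.
Overall CFSE = -36024 + 18930 = -17094 cm⁻¹.

-17094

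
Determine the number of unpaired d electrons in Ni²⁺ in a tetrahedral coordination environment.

Group 10 minus oxidation state +2 gives a d⁸ configuration for Ni²⁺.
Tetrahedral fields are weak (Δₜ ≈ 4/9 Δₒ), so electrons fill high-spin.
Configuration: e⁴ t₂⁴, giving 2 unpaired electrons.

2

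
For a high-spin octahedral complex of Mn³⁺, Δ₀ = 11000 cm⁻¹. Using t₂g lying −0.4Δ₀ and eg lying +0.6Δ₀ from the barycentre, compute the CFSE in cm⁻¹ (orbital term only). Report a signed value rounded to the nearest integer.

Mn³⁺: group 7, so d-count = 7 − 3 = 4.
Electron filling gives t₂g³ eg¹.
Orbital CFSE = 3(-0.4) + 1(0.6) = -0.6Δ₀ = -0.6 × 11000 = -6600 cm⁻¹.

-6600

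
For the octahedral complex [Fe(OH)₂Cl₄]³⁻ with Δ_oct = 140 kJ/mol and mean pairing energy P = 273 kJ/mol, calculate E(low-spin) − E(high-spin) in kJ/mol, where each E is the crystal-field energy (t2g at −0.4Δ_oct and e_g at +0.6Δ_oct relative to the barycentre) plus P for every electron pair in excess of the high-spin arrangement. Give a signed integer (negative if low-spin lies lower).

Ligand charges: 2×(-1) from OH⁻ and 4×(-1) from Cl⁻ sum to -6; with overall charge -3, Fe is +3.
Group 8 minus oxidation state +3 gives a d⁵ configuration for Fe³⁺.
In the high-spin limit (t2g^3 e_g^2) the orbital term is 0.0Δ_oct = 0 kJ/mol, with no excess pairing.
Low-spin: t2g^5 e_g^0, orbital CFSE = -2.0Δ_oct = -280 kJ/mol; plus 2 excess pairs × P = +546 kJ/mol; total 266 kJ/mol.
Thus E(LS) − E(HS) = 266 kJ/mol.

266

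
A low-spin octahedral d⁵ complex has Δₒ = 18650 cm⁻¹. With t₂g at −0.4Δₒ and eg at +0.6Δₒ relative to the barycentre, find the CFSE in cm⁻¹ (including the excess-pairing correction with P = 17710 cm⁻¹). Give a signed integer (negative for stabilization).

-1880

The d⁵ electrons fill as t₂g⁵ eg⁰.
CFSE(orbital) = 5×(-0.4Δₒ) + 0×(0.6Δₒ) = -2.0Δₒ; with Δₒ = 18650 cm⁻¹ that is -37300 cm⁻¹.
High-spin d⁵ would be t₂g³ eg² with 0 pairs; low-spin has 2, so 2 excess pairs cost +2P = +35420 cm⁻¹.
Combining: -37300 + 35420 = -1880 cm⁻¹.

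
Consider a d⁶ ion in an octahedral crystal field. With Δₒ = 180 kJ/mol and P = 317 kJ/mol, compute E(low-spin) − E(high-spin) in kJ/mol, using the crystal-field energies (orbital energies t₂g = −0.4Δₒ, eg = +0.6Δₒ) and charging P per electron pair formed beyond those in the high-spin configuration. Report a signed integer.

274

High-spin: t₂g⁴ eg², CFSE = -0.4Δₒ = -72 kJ/mol.
Low-spin: t₂g⁶ eg⁰, orbital CFSE = -2.4Δₒ = -432 kJ/mol; plus 2 excess pairs × P = +634 kJ/mol; total 202 kJ/mol.
Thus E(LS) − E(HS) = 274 kJ/mol.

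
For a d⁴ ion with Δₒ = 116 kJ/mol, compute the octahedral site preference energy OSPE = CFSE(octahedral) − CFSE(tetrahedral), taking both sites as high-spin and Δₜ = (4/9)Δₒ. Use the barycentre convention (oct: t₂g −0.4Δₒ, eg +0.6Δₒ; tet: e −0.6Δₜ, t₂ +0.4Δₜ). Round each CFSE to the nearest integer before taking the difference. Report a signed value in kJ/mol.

-49

Octahedral (high-spin): t2g^3 e_g^1, CFSE = 3(−0.4) + 1(+0.6) = -0.6Δₒ = -0.6 × 116 = -70 kJ/mol.
In a tetrahedral site the filling is e^2 t2^2: CFSE(tet) = -0.4Δₜ = -0.4 × (4/9)(116) = -21 kJ/mol.
OSPE = -70 − (-21) = -49 kJ/mol.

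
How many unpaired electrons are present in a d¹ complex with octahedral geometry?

For octahedral d¹ the high- and low-spin configurations coincide.
Configuration: t2g^1 e_g^0, giving 1 unpaired electron.

1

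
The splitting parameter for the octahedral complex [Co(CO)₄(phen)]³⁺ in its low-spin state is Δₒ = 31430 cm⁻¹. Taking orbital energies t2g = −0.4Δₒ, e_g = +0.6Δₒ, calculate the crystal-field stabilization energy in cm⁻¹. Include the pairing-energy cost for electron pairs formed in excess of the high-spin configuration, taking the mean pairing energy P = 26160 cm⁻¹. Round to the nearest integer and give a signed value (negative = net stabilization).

Ligand charges: 4×(+0) from CO and 1×(+0) from phen sum to +0; with overall charge +3, Co is +3.
Group 9 minus oxidation state +3 gives a d⁶ configuration for Co³⁺.
Configuration: t2g^6 e_g^0.
The orbital stabilization is -2.4Δₒ = -2.4 × 31430 = -75432 cm⁻¹.
High-spin d⁶ would be t2g^4 e_g^2 with 1 pair; low-spin has 3, so 2 excess pairs cost +2P = +52320 cm⁻¹.
Overall CFSE = -75432 + 52320 = -23112 cm⁻¹.

-23112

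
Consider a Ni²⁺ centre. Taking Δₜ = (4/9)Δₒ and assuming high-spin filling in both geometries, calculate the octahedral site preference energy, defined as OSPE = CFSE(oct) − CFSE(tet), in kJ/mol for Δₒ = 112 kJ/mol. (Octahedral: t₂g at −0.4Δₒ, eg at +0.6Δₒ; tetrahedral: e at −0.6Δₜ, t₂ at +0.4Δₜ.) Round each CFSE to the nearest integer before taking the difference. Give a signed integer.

-94

Ni sits in group 10; removing 2 electrons leaves Ni²⁺ with 10 − 2 = 8 d electrons.
In an octahedral site d⁸ (HS) is t₂g⁶ eg², giving CFSE(oct) = -1.2Δₒ = -134 kJ/mol.
Tetrahedral e⁴ t₂⁴ gives -0.8Δₜ = -0.8 × (4/9) × 112 = -40 kJ/mol.
Subtracting, OSPE = -134 − (-40) = -94 kJ/mol.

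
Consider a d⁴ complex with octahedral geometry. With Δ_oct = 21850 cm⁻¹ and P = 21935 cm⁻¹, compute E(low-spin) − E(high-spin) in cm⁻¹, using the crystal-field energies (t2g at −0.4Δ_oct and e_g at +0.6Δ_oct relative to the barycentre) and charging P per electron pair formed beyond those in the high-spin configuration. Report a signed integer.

85

High-spin d⁴ fills as t2g^3 e_g^1 with CFSE 3(−0.4) + 1(+0.6) = -0.6Δ_oct = -13110 cm⁻¹.
For low-spin the configuration is t2g^4 e_g^0: orbital energy -1.6 × 21850 = -34960 cm⁻¹, and 1 additional pair relative to high-spin adds 21935 cm⁻¹, giving -13025 cm⁻¹.
E(LS) − E(HS) = -13025 − (-13110) = 85 cm⁻¹.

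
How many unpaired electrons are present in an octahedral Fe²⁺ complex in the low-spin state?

Fe sits in group 8; removing 2 electrons leaves Fe²⁺ with 8 − 2 = 6 d electrons.
Configuration: t2g^6 e_g^0, giving 0 unpaired electrons.

0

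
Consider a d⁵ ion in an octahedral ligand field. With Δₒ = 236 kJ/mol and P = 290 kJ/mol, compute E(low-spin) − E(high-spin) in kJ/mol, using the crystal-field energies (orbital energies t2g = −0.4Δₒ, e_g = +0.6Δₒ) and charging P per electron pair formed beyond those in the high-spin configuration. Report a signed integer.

108

High-spin: t2g^3 e_g^2, CFSE = 0.0Δₒ = 0 kJ/mol.
For low-spin the configuration is t2g^5 e_g^0: orbital energy -2.0 × 236 = -472 kJ/mol, and 2 additional pairs relative to high-spin add 580 kJ/mol, giving 108 kJ/mol.
The difference is 108 − (0) = 108 kJ/mol, so high-spin lies lower.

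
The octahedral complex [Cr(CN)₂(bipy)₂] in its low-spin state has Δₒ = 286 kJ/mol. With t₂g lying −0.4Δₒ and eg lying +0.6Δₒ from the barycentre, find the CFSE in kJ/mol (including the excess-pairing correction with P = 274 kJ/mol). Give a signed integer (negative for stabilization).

-184

Ligand charges: 2×(-1) from CN⁻ and 2×(+0) from bipy sum to -2; with overall charge +0, Cr is +2.
Cr²⁺: group 6, so d-count = 6 − 2 = 4.
Configuration: t₂g⁴ eg⁰.
CFSE(orbital) = 4×(-0.4Δₒ) + 0×(0.6Δₒ) = -1.6Δₒ; with Δₒ = 286 kJ/mol that is -458 kJ/mol.
High-spin d⁴ would be t₂g³ eg¹ with 0 pairs; low-spin has 1, so 1 excess pair costs +1P = +274 kJ/mol.
Combining: -458 + 274 = -184 kJ/mol.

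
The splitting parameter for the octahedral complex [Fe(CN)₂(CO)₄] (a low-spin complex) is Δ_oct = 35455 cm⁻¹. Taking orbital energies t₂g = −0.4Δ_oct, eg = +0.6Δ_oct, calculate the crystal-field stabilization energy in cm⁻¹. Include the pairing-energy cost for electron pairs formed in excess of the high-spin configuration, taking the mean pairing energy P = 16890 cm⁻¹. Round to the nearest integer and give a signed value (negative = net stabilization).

-51312

Ligand charges: 2×(-1) from CN⁻ and 4×(+0) from CO sum to -2; with overall charge +0, Fe is +2.
Fe is in group 8, so Fe²⁺ is d⁶ (8 − 2 = 6).
Electron filling gives t₂g⁶ eg⁰.
Orbital CFSE = 6(-0.4) + 0(0.6) = -2.4Δ_oct = -2.4 × 35455 = -85092 cm⁻¹.
High-spin d⁶ would be t₂g⁴ eg² with 1 pair; low-spin has 3, so 2 excess pairs cost +2P = +33780 cm⁻¹.
Overall CFSE = -85092 + 33780 = -51312 cm⁻¹.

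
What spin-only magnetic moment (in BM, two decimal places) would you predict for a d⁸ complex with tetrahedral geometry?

2.83 BM

Tetrahedral splitting is small, so the complex is high-spin.
Configuration: e⁴ t₂⁴ → 2 unpaired electrons.
μ(spin-only) = √[2(2+2)] = √8 ≈ 2.83 BM.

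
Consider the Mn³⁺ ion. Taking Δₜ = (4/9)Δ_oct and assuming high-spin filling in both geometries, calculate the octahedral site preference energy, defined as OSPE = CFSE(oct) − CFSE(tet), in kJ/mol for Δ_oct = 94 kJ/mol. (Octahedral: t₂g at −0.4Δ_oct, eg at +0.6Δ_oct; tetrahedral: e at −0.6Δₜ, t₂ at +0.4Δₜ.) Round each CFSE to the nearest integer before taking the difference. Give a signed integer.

Mn is in group 7, so Mn³⁺ is d⁴ (7 − 3 = 4).
In an octahedral site d⁴ (HS) is t₂g³ eg¹, giving CFSE(oct) = -0.6Δ_oct = -56 kJ/mol.
Tetrahedral: e² t₂², CFSE = 2(−0.6) + 2(+0.4) = -0.4Δₜ = -0.4 × (4/9) × 94 = -17 kJ/mol.
OSPE = -56 − (-17) = -39 kJ/mol.

-39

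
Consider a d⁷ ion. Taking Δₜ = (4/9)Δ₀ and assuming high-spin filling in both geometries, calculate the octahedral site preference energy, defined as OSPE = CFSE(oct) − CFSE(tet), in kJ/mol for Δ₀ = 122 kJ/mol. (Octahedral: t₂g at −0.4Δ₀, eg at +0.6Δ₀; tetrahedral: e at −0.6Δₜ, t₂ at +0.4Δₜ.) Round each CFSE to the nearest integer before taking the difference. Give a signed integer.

-33

In an octahedral site d⁷ (HS) is t2g^5 e_g^2, giving CFSE(oct) = -0.8Δ₀ = -98 kJ/mol.
Tetrahedral: e^4 t2^3, CFSE = 4(−0.6) + 3(+0.4) = -1.2Δₜ = -1.2 × (4/9) × 122 = -65 kJ/mol.
OSPE = -98 − (-65) = -33 kJ/mol.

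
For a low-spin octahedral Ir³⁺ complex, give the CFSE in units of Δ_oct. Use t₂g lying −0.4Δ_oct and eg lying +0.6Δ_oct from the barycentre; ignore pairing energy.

Ir³⁺: group 9, so d-count = 9 − 3 = 6.
Configuration: t₂g⁶ eg⁰.
CFSE = 6(-0.4Δ_oct) + 0(0.6Δ_oct) = -2.4Δ_oct + 0.0Δ_oct = -2.4Δ_oct.

-2.4 Δ_oct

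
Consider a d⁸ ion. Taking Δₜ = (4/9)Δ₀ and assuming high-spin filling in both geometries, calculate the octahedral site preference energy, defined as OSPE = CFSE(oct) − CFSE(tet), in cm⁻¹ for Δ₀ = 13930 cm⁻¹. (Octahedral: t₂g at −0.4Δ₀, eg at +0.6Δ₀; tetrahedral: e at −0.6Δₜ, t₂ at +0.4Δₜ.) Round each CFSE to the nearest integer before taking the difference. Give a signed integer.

-11763

In an octahedral site d⁸ (HS) is t2g^6 e_g^2, giving CFSE(oct) = -1.2Δ₀ = -16716 cm⁻¹.
In a tetrahedral site the filling is e^4 t2^4: CFSE(tet) = -0.8Δₜ = -0.8 × (4/9)(13930) = -4953 cm⁻¹.
Subtracting, OSPE = -16716 − (-4953) = -11763 cm⁻¹.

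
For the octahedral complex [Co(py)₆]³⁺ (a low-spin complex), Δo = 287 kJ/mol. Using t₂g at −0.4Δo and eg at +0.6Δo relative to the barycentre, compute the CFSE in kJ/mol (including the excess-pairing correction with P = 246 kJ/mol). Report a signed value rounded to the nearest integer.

py is neutral, so the +3 overall charge sits on Co: oxidation state +3.
Co sits in group 9; removing 3 electrons leaves Co³⁺ with 9 − 3 = 6 d electrons.
The d⁶ electrons fill as t₂g⁶ eg⁰.
The orbital stabilization is -2.4Δo = -2.4 × 287 = -689 kJ/mol.
Relative to high-spin t₂g⁴ eg² (1 paired), the low-spin configuration has 2 additional pairs, contributing +2 × 246 = +492 kJ/mol.
Overall CFSE = -689 + 492 = -197 kJ/mol.

-197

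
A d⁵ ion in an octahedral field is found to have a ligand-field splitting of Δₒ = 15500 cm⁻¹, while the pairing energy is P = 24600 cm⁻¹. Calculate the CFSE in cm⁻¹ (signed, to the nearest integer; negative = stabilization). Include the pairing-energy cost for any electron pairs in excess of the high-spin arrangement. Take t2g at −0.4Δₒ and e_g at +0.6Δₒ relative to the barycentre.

0

Δₒ < P, so pairing is avoided: the ground state is high-spin.
Filling d⁵ accordingly: t2g^3 e_g^2.
Orbital CFSE = 0.0Δₒ = 0.0 × 15500 = 0 cm⁻¹.
High-spin has no excess pairs, so no pairing correction applies.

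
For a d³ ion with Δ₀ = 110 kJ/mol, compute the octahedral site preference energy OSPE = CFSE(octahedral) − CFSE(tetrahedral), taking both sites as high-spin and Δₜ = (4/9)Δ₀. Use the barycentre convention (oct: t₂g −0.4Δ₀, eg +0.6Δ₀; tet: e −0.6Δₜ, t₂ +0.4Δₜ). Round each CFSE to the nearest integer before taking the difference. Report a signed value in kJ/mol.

Octahedral (high-spin): t2g^3 e_g^0, CFSE = 3(−0.4) + 0(+0.6) = -1.2Δ₀ = -1.2 × 110 = -132 kJ/mol.
Tetrahedral: e^2 t2^1, CFSE = 2(−0.6) + 1(+0.4) = -0.8Δₜ = -0.8 × (4/9) × 110 = -39 kJ/mol.
OSPE = CFSE(oct) − CFSE(tet) = -132 − (-39) = -93 kJ/mol.

-93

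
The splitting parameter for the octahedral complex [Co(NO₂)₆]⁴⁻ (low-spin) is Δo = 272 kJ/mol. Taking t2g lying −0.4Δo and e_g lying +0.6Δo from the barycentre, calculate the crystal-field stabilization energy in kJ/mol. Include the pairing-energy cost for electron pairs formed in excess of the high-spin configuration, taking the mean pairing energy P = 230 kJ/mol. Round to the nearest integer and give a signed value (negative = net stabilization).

Each NO₂⁻ contributes -1; 6 × (-1) = -6. With overall charge -4, Co is in the +2 oxidation state.
Co sits in group 9; removing 2 electrons leaves Co²⁺ with 9 − 2 = 7 d electrons.
Electron filling gives t2g^6 e_g^1.
The orbital stabilization is -1.8Δo = -1.8 × 272 = -490 kJ/mol.
Relative to high-spin t2g^5 e_g^2 (2 paired), the low-spin configuration has 1 additional pair, contributing +1 × 230 = +230 kJ/mol.
Net CFSE = -490 + 230 = -260 kJ/mol.

-260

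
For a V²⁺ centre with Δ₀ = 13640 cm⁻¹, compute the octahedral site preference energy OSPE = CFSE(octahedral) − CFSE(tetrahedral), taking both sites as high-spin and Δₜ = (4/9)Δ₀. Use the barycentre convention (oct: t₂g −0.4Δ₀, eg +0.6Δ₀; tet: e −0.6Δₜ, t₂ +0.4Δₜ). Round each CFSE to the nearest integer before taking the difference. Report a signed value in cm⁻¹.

-11518

V sits in group 5; removing 2 electrons leaves V²⁺ with 5 − 2 = 3 d electrons.
In an octahedral site d³ (HS) is t₂g³ eg⁰, giving CFSE(oct) = -1.2Δ₀ = -16368 cm⁻¹.
Tetrahedral: e² t₂¹, CFSE = 2(−0.6) + 1(+0.4) = -0.8Δₜ = -0.8 × (4/9) × 13640 = -4850 cm⁻¹.
Subtracting, OSPE = -16368 − (-4850) = -11518 cm⁻¹.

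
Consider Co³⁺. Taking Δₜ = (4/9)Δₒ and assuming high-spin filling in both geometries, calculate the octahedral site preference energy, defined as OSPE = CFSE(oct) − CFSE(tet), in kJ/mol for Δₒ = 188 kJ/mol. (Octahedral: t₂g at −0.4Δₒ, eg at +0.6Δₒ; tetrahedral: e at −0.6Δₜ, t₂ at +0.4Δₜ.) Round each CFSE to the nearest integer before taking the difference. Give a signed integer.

Co³⁺: group 9, so d-count = 9 − 3 = 6.
Octahedral high-spin t₂g⁴ eg²: CFSE = -0.4 × 188 = -75 kJ/mol.
Tetrahedral: e³ t₂³, CFSE = 3(−0.6) + 3(+0.4) = -0.6Δₜ = -0.6 × (4/9) × 188 = -50 kJ/mol.
Subtracting, OSPE = -75 − (-50) = -25 kJ/mol.

-25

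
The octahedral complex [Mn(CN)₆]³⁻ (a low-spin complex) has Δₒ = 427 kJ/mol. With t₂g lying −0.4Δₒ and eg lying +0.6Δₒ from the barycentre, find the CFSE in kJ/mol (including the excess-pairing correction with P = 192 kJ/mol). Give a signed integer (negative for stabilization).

-491

Each CN⁻ contributes -1; 6 × (-1) = -6. With overall charge -3, Mn is in the +3 oxidation state.
Mn sits in group 7; removing 3 electrons leaves Mn³⁺ with 7 − 3 = 4 d electrons.
The d⁴ electrons fill as t₂g⁴ eg⁰.
CFSE(orbital) = 4×(-0.4Δₒ) + 0×(0.6Δₒ) = -1.6Δₒ; with Δₒ = 427 kJ/mol that is -683 kJ/mol.
High-spin d⁴ would be t₂g³ eg¹ with 0 pairs; low-spin has 1, so 1 excess pair costs +1P = +192 kJ/mol.
Overall CFSE = -683 + 192 = -491 kJ/mol.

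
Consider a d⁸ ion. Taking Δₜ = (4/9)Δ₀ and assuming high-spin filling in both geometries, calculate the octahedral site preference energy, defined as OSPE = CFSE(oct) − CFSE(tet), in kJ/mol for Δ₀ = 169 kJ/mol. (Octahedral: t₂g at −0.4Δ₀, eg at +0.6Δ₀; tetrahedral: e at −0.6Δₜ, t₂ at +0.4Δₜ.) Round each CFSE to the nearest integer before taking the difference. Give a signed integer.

In an octahedral site d⁸ (HS) is t2g^6 e_g^2, giving CFSE(oct) = -1.2Δ₀ = -203 kJ/mol.
Tetrahedral e^4 t2^4 gives -0.8Δₜ = -0.8 × (4/9) × 169 = -60 kJ/mol.
OSPE = -203 − (-60) = -143 kJ/mol.

-143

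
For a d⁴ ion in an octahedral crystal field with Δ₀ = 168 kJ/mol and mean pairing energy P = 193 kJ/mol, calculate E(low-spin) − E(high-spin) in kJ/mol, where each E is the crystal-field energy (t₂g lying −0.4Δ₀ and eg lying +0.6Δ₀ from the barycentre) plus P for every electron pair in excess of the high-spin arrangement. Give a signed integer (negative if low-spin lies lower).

High-spin d⁴ fills as t₂g³ eg¹ with CFSE 3(−0.4) + 1(+0.6) = -0.6Δ₀ = -101 kJ/mol.
For low-spin the configuration is t₂g⁴ eg⁰: orbital energy -1.6 × 168 = -269 kJ/mol, and 1 additional pair relative to high-spin adds 193 kJ/mol, giving -76 kJ/mol.
The difference is -76 − (-101) = 25 kJ/mol, so high-spin lies lower.

25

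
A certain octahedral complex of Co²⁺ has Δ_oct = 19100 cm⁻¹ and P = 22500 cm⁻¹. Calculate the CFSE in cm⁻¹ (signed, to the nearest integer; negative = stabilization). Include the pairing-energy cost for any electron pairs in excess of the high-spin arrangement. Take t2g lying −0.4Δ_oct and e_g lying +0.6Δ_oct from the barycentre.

-15280

Group 9 minus oxidation state +2 gives a d⁷ configuration for Co²⁺.
Δ_oct < P, so pairing is avoided: the ground state is high-spin.
That gives t2g^5 e_g^2.
Orbital CFSE = -0.8Δ_oct = -0.8 × 19100 = -15280 cm⁻¹.
High-spin has no excess pairs, so no pairing correction applies.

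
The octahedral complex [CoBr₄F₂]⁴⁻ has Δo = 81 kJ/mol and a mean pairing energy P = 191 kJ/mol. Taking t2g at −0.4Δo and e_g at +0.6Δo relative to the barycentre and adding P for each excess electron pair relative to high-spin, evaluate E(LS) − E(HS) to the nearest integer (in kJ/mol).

Ligand charges: 4×(-1) from Br⁻ and 2×(-1) from F⁻ sum to -6; with overall charge -4, Co is +2.
Co is in group 9, so Co²⁺ is d⁷ (9 − 2 = 7).
In the high-spin limit (t2g^5 e_g^2) the orbital term is -0.8Δo = -65 kJ/mol, with no excess pairing.
Low-spin t2g^6 e_g^1 gives -1.8Δo = -146 kJ/mol, but forming 1 extra pair costs 1P = 191 kJ/mol, so E(LS) = -146 + 191 = 45 kJ/mol.
Thus E(LS) − E(HS) = 110 kJ/mol.

110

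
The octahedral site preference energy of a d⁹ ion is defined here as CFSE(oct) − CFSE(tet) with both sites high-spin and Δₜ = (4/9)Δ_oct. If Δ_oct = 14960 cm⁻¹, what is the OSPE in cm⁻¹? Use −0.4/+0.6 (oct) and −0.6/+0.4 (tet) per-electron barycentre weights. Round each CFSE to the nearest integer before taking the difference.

Octahedral (high-spin): t₂g⁶ eg³, CFSE = 6(−0.4) + 3(+0.6) = -0.6Δ_oct = -0.6 × 14960 = -8976 cm⁻¹.
Tetrahedral: e⁴ t₂⁵, CFSE = 4(−0.6) + 5(+0.4) = -0.4Δₜ = -0.4 × (4/9) × 14960 = -2660 cm⁻¹.
OSPE = -8976 − (-2660) = -6316 cm⁻¹.

-6316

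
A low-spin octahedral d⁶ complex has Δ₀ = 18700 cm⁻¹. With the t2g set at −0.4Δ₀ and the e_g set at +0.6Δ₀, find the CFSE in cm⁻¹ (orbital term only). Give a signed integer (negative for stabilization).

-44880

Configuration: t2g^6 e_g^0.
Orbital CFSE = 6(-0.4) + 0(0.6) = -2.4Δ₀ = -2.4 × 18700 = -44880 cm⁻¹.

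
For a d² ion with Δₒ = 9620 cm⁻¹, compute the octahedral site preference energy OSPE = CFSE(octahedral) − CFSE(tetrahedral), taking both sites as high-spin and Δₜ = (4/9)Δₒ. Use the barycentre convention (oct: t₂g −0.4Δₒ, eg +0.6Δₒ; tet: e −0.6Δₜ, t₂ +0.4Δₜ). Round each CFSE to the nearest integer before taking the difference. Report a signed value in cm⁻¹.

-2565

Octahedral (high-spin): t2g^2 e_g^0, CFSE = 2(−0.4) + 0(+0.6) = -0.8Δₒ = -0.8 × 9620 = -7696 cm⁻¹.
Tetrahedral: e^2 t2^0, CFSE = 2(−0.6) + 0(+0.4) = -1.2Δₜ = -1.2 × (4/9) × 9620 = -5131 cm⁻¹.
OSPE = CFSE(oct) − CFSE(tet) = -7696 − (-5131) = -2565 cm⁻¹.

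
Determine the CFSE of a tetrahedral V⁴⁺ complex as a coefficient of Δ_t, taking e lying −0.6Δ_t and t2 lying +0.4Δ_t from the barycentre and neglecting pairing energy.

-0.6 Δ_t

V is in group 5, so V⁴⁺ is d¹ (5 − 4 = 1).
With tetrahedral geometry the complex is necessarily high-spin.
Configuration: e^1 t2^0.
CFSE = 1(-0.6Δ_t) + 0(0.4Δ_t) = -0.6Δ_t + 0.0Δ_t = -0.6Δ_t.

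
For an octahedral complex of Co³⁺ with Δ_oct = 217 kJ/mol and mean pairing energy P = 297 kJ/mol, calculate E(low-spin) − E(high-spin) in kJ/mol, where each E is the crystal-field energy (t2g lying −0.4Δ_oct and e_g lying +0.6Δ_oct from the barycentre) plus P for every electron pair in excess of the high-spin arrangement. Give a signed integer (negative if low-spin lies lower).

Group 9 minus oxidation state +3 gives a d⁶ configuration for Co³⁺.
High-spin: t2g^4 e_g^2, CFSE = -0.4Δ_oct = -87 kJ/mol.
Low-spin t2g^6 e_g^0 gives -2.4Δ_oct = -521 kJ/mol, but forming 2 extra pairs costs 2P = 594 kJ/mol, so E(LS) = -521 + 594 = 73 kJ/mol.
The difference is 73 − (-87) = 160 kJ/mol, so high-spin lies lower.

160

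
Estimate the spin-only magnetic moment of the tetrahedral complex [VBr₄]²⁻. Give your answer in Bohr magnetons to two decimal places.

Each Br⁻ contributes -1; 4 × (-1) = -4. With overall charge -2, V is in the +2 oxidation state.
V²⁺: group 5, so d-count = 5 − 2 = 3.
Tetrahedral splitting is small, so the complex is high-spin.
Configuration: e² t₂¹ → 3 unpaired electrons.
μ(spin-only) = √[3(3+2)] = √15 ≈ 3.87 Bohr magnetons.

3.87 Bohr magnetons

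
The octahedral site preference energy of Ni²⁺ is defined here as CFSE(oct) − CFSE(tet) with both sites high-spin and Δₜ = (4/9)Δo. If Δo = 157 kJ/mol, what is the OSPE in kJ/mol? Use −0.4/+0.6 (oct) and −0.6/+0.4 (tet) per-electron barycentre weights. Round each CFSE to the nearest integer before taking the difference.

-132

Ni sits in group 10; removing 2 electrons leaves Ni²⁺ with 10 − 2 = 8 d electrons.
Octahedral high-spin t₂g⁶ eg²: CFSE = -1.2 × 157 = -188 kJ/mol.
In a tetrahedral site the filling is e⁴ t₂⁴: CFSE(tet) = -0.8Δₜ = -0.8 × (4/9)(157) = -56 kJ/mol.
Subtracting, OSPE = -188 − (-56) = -132 kJ/mol.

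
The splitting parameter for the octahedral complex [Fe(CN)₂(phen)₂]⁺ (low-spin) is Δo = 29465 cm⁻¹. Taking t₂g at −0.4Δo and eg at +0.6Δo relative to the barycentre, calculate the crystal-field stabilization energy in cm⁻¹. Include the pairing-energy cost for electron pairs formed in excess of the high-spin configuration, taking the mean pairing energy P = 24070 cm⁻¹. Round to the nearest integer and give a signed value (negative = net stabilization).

Ligand charges: 2×(-1) from CN⁻ and 2×(+0) from phen sum to -2; with overall charge +1, Fe is +3.
Fe³⁺: group 8, so d-count = 8 − 3 = 5.
The d⁵ electrons fill as t₂g⁵ eg⁰.
CFSE(orbital) = 5×(-0.4Δo) + 0×(0.6Δo) = -2.0Δo; with Δo = 29465 cm⁻¹ that is -58930 cm⁻¹.
Pairing penalty: 2 pairs vs 0 in the high-spin reference → 2 extra × P = 48140 cm⁻¹.
Net CFSE = -58930 + 48140 = -10790 cm⁻¹.

-10790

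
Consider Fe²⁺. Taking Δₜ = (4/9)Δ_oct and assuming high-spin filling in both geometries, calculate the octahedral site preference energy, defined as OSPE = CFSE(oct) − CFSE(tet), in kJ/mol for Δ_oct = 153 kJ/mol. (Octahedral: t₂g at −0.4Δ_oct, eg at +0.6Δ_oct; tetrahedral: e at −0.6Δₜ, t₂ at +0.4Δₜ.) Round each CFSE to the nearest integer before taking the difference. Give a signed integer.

-20

Group 8 minus oxidation state +2 gives a d⁶ configuration for Fe²⁺.
In an octahedral site d⁶ (HS) is t₂g⁴ eg², giving CFSE(oct) = -0.4Δ_oct = -61 kJ/mol.
In a tetrahedral site the filling is e³ t₂³: CFSE(tet) = -0.6Δₜ = -0.6 × (4/9)(153) = -41 kJ/mol.
OSPE = -61 − (-41) = -20 kJ/mol.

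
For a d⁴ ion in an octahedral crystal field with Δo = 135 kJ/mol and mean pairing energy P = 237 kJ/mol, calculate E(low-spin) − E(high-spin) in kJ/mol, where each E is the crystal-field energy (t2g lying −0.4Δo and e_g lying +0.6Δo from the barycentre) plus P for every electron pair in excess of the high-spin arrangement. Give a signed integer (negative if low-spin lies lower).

102

High-spin: t2g^3 e_g^1, CFSE = -0.6Δo = -81 kJ/mol.
For low-spin the configuration is t2g^4 e_g^0: orbital energy -1.6 × 135 = -216 kJ/mol, and 1 additional pair relative to high-spin adds 237 kJ/mol, giving 21 kJ/mol.
The difference is 21 − (-81) = 102 kJ/mol, so high-spin lies lower.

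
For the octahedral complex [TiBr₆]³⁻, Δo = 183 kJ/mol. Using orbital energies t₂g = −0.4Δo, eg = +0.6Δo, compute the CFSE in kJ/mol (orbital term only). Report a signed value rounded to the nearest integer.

-73

Each Br⁻ contributes -1; 6 × (-1) = -6. With overall charge -3, Ti is in the +3 oxidation state.
Ti sits in group 4; removing 3 electrons leaves Ti³⁺ with 4 − 3 = 1 d electrons.
Configuration: t₂g¹ eg⁰.
CFSE(orbital) = 1×(-0.4Δo) + 0×(0.6Δo) = -0.4Δo; with Δo = 183 kJ/mol that is -73 kJ/mol.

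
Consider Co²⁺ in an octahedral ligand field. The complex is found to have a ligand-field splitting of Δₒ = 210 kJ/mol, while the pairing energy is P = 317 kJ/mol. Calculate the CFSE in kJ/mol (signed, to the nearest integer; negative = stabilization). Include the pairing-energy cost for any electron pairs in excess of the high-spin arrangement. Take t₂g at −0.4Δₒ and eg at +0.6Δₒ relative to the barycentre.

Co²⁺: group 9, so d-count = 9 − 2 = 7.
Since Δₒ = 210 kJ/mol < P = 317 kJ/mol, the complex adopts the high-spin configuration.
That gives t₂g⁵ eg².
Orbital CFSE = -0.8Δₒ = -0.8 × 210 = -168 kJ/mol.
High-spin has no excess pairs, so no pairing correction applies.

-168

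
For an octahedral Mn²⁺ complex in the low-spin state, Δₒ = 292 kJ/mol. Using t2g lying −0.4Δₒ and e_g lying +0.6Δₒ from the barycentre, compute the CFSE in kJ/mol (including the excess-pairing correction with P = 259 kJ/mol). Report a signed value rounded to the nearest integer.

-66

Mn²⁺: group 7, so d-count = 7 − 2 = 5.
Configuration: t2g^5 e_g^0.
CFSE(orbital) = 5×(-0.4Δₒ) + 0×(0.6Δₒ) = -2.0Δₒ; with Δₒ = 292 kJ/mol that is -584 kJ/mol.
Pairing penalty: 2 pairs vs 0 in the high-spin reference → 2 extra × P = 518 kJ/mol.
Overall CFSE = -584 + 518 = -66 kJ/mol.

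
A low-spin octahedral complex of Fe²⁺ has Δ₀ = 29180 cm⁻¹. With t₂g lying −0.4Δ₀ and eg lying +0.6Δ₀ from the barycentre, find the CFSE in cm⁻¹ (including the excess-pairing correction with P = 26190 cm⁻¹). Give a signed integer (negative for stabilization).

-17652

Fe is in group 8, so Fe²⁺ is d⁶ (8 − 2 = 6).
The d⁶ electrons fill as t₂g⁶ eg⁰.
The orbital stabilization is -2.4Δ₀ = -2.4 × 29180 = -70032 cm⁻¹.
Pairing penalty: 3 pairs vs 1 in the high-spin reference → 2 extra × P = 52380 cm⁻¹.
Net CFSE = -70032 + 52380 = -17652 cm⁻¹.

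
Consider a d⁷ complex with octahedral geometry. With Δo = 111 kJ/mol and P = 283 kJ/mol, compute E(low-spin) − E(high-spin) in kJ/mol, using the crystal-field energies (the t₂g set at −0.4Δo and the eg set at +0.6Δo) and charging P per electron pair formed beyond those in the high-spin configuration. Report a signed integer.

172

High-spin d⁷ fills as t₂g⁵ eg² with CFSE 5(−0.4) + 2(+0.6) = -0.8Δo = -89 kJ/mol.
For low-spin the configuration is t₂g⁶ eg¹: orbital energy -1.8 × 111 = -200 kJ/mol, and 1 additional pair relative to high-spin adds 283 kJ/mol, giving 83 kJ/mol.
The difference is 83 − (-89) = 172 kJ/mol, so high-spin lies lower.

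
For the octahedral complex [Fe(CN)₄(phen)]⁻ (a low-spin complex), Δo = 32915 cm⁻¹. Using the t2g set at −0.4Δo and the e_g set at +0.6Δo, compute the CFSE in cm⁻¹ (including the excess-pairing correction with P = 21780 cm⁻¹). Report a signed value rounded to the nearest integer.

Ligand charges: 4×(-1) from CN⁻ and 1×(+0) from phen sum to -4; with overall charge -1, Fe is +3.
Group 8 minus oxidation state +3 gives a d⁵ configuration for Fe³⁺.
Electron filling gives t2g^5 e_g^0.
The orbital stabilization is -2.0Δo = -2.0 × 32915 = -65830 cm⁻¹.
Pairing penalty: 2 pairs vs 0 in the high-spin reference → 2 extra × P = 43560 cm⁻¹.
Overall CFSE = -65830 + 43560 = -22270 cm⁻¹.

-22270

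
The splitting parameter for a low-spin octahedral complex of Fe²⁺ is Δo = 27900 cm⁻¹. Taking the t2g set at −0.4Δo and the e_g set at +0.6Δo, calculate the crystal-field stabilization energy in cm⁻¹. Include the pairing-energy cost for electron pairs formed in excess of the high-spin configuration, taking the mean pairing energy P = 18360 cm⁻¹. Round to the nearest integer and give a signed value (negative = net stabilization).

-30240

Group 8 minus oxidation state +2 gives a d⁶ configuration for Fe²⁺.
Configuration: t2g^6 e_g^0.
The orbital stabilization is -2.4Δo = -2.4 × 27900 = -66960 cm⁻¹.
Relative to high-spin t2g^4 e_g^2 (1 paired), the low-spin configuration has 2 additional pairs, contributing +2 × 18360 = +36720 cm⁻¹.
Overall CFSE = -66960 + 36720 = -30240 cm⁻¹.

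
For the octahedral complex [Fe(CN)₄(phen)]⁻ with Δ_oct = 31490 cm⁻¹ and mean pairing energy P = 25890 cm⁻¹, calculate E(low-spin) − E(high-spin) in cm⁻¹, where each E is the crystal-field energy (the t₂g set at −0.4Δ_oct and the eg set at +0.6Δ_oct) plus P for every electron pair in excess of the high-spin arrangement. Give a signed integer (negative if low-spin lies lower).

Ligand charges: 4×(-1) from CN⁻ and 1×(+0) from phen sum to -4; with overall charge -1, Fe is +3.
Fe is in group 8, so Fe³⁺ is d⁵ (8 − 3 = 5).
High-spin: t₂g³ eg², CFSE = 0.0Δ_oct = 0 cm⁻¹.
Low-spin t₂g⁵ eg⁰ gives -2.0Δ_oct = -62980 cm⁻¹, but forming 2 extra pairs costs 2P = 51780 cm⁻¹, so E(LS) = -62980 + 51780 = -11200 cm⁻¹.
Thus E(LS) − E(HS) = -11200 cm⁻¹.

-11200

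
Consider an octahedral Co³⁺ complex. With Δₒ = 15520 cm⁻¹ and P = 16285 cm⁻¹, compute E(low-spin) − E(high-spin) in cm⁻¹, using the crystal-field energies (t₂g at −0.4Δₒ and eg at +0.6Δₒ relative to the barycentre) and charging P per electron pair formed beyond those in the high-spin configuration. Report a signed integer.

1530

Co sits in group 9; removing 3 electrons leaves Co³⁺ with 9 − 3 = 6 d electrons.
High-spin: t₂g⁴ eg², CFSE = -0.4Δₒ = -6208 cm⁻¹.
For low-spin the configuration is t₂g⁶ eg⁰: orbital energy -2.4 × 15520 = -37248 cm⁻¹, and 2 additional pairs relative to high-spin add 32570 cm⁻¹, giving -4678 cm⁻¹.
The difference is -4678 − (-6208) = 1530 cm⁻¹, so high-spin lies lower.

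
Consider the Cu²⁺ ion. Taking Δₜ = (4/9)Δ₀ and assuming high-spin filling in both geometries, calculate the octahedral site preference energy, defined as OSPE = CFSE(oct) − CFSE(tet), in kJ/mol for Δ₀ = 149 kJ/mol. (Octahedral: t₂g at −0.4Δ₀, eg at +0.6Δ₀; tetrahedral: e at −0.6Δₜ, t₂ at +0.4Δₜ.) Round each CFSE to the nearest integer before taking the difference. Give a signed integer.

-63

Cu sits in group 11; removing 2 electrons leaves Cu²⁺ with 11 − 2 = 9 d electrons.
Octahedral high-spin t₂g⁶ eg³: CFSE = -0.6 × 149 = -89 kJ/mol.
Tetrahedral e⁴ t₂⁵ gives -0.4Δₜ = -0.4 × (4/9) × 149 = -26 kJ/mol.
OSPE = -89 − (-26) = -63 kJ/mol.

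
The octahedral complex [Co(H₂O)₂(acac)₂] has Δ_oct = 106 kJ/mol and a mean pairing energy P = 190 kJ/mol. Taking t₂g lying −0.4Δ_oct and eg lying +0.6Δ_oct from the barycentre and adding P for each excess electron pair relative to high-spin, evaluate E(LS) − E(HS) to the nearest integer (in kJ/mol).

Ligand charges: 2×(+0) from H₂O and 2×(-1) from acac⁻ sum to -2; with overall charge +0, Co is +2.
Co is in group 9, so Co²⁺ is d⁷ (9 − 2 = 7).
High-spin d⁷ fills as t₂g⁵ eg² with CFSE 5(−0.4) + 2(+0.6) = -0.8Δ_oct = -85 kJ/mol.
For low-spin the configuration is t₂g⁶ eg¹: orbital energy -1.8 × 106 = -191 kJ/mol, and 1 additional pair relative to high-spin adds 190 kJ/mol, giving -1 kJ/mol.
The difference is -1 − (-85) = 84 kJ/mol, so high-spin lies lower.

84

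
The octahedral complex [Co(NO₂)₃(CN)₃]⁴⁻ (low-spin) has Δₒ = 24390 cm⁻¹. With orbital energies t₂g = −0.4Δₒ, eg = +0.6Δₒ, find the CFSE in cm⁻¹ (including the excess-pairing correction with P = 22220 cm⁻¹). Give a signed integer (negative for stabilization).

-21682

Ligand charges: 3×(-1) from NO₂⁻ and 3×(-1) from CN⁻ sum to -6; with overall charge -4, Co is +2.
Co²⁺: group 9, so d-count = 9 − 2 = 7.
Electron filling gives t₂g⁶ eg¹.
Orbital CFSE = 6(-0.4) + 1(0.6) = -1.8Δₒ = -1.8 × 24390 = -43902 cm⁻¹.
High-spin d⁷ would be t₂g⁵ eg² with 2 pairs; low-spin has 3, so 1 excess pair costs +1P = +22220 cm⁻¹.
Net CFSE = -43902 + 22220 = -21682 cm⁻¹.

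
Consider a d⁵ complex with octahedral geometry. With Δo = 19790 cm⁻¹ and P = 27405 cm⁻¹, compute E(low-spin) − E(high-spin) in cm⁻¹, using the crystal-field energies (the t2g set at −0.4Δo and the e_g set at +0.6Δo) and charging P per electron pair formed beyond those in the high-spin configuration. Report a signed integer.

15230

High-spin: t2g^3 e_g^2, CFSE = 0.0Δo = 0 cm⁻¹.
Low-spin: t2g^5 e_g^0, orbital CFSE = -2.0Δo = -39580 cm⁻¹; plus 2 excess pairs × P = +54810 cm⁻¹; total 15230 cm⁻¹.
The difference is 15230 − (0) = 15230 cm⁻¹, so high-spin lies lower.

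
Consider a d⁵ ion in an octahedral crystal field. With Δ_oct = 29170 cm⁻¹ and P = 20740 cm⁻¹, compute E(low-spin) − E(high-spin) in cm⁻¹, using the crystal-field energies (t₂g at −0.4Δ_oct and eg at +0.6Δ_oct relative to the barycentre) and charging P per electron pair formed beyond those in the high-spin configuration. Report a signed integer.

-16860

In the high-spin limit (t₂g³ eg²) the orbital term is 0.0Δ_oct = 0 cm⁻¹, with no excess pairing.
Low-spin t₂g⁵ eg⁰ gives -2.0Δ_oct = -58340 cm⁻¹, but forming 2 extra pairs costs 2P = 41480 cm⁻¹, so E(LS) = -58340 + 41480 = -16860 cm⁻¹.
Thus E(LS) − E(HS) = -16860 cm⁻¹.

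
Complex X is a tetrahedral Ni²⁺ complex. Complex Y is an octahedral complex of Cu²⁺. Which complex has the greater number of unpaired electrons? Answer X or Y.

X

X: Ni is in group 10, so Ni²⁺ is d⁸ (10 − 2 = 8); With tetrahedral geometry the complex is necessarily high-spin; e^4 t2^4 → 2 unpaired.
Y: Cu is in group 11, so Cu²⁺ is d⁹ (11 − 2 = 9); t₂g⁶ eg³ → 1 unpaired.
So X has more unpaired electrons.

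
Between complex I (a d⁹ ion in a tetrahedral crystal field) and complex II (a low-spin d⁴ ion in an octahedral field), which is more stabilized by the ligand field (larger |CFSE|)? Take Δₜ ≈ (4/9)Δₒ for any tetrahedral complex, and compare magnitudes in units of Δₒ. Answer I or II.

I: With tetrahedral geometry the complex is necessarily high-spin; e⁴ t₂⁵, CFSE = -0.4Δₜ ≈ -0.18Δₒ.
II: t₂g⁴ eg⁰, CFSE = -1.6Δₒ.
So II has the larger |CFSE|.

II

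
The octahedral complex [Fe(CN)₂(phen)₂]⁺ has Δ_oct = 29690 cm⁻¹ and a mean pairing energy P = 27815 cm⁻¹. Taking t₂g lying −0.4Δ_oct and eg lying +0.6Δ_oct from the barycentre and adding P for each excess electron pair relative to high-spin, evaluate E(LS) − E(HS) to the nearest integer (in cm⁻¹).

Ligand charges: 2×(-1) from CN⁻ and 2×(+0) from phen sum to -2; with overall charge +1, Fe is +3.
Fe sits in group 8; removing 3 electrons leaves Fe³⁺ with 8 − 3 = 5 d electrons.
High-spin d⁵ fills as t₂g³ eg² with CFSE 3(−0.4) + 2(+0.6) = 0.0Δ_oct = 0 cm⁻¹.
Low-spin: t₂g⁵ eg⁰, orbital CFSE = -2.0Δ_oct = -59380 cm⁻¹; plus 2 excess pairs × P = +55630 cm⁻¹; total -3750 cm⁻¹.
E(LS) − E(HS) = -3750 − (0) = -3750 cm⁻¹.

-3750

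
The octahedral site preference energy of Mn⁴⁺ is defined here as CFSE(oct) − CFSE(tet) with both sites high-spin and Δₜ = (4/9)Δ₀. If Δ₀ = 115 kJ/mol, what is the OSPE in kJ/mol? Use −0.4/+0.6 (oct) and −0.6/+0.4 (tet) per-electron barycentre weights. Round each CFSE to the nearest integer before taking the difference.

Group 7 minus oxidation state +4 gives a d³ configuration for Mn⁴⁺.
Octahedral (high-spin): t2g^3 e_g^0, CFSE = 3(−0.4) + 0(+0.6) = -1.2Δ₀ = -1.2 × 115 = -138 kJ/mol.
In a tetrahedral site the filling is e^2 t2^1: CFSE(tet) = -0.8Δₜ = -0.8 × (4/9)(115) = -41 kJ/mol.
OSPE = -138 − (-41) = -97 kJ/mol.

-97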